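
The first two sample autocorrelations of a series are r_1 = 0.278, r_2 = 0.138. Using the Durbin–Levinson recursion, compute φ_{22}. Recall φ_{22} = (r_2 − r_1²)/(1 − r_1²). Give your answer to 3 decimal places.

0.066

φ_{22} = (r_2 − r_1²) / (1 − r_1²)
r_1² = (0.278)² = 0.077284
Numerator = 0.138 − 0.0773 = 0.0607; denominator = 1 − 0.0773 = 0.9227
φ_{22} = 0.0607 / 0.9227 = 0.066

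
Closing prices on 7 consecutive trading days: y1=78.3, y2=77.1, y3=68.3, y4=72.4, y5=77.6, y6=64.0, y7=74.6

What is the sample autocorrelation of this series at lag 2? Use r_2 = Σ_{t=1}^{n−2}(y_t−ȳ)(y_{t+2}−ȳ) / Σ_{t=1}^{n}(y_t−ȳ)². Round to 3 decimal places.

-0.210

Mean ȳ = (78.3 + 77.1 + 68.3 + 72.4 + 77.6 + 64.0 + 74.6)/7 = 73.1857
Deviations from mean: 5.1143, 3.9143, -4.8857, -0.7857, 4.4143, -9.1857, 1.4143
Numerator Σ_{t=1}^{5}(y_t−ȳ)(y_{t+2}−ȳ) = -36.1690
Denominator Σ(y_t−ȳ)² = 171.8286
r_2 = -36.1690 / 171.8286 = -0.210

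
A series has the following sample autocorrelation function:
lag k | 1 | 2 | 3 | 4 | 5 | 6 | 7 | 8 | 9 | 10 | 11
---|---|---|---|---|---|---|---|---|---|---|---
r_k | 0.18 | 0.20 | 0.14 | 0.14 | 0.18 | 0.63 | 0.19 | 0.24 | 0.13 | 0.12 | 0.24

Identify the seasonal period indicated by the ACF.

6

The largest autocorrelation is r_6 = 0.63; the remaining lags stay at or below 0.24.
The dominant spike at lag 6 indicates a seasonal period of 6.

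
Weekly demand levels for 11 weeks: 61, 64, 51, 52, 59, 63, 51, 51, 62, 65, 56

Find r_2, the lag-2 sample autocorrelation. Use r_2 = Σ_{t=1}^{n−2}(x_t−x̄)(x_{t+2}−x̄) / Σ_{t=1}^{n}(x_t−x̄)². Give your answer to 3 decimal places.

-0.701

Mean x̄ = (61 + 64 + 51 + 52 + 59 + 63 + 51 + 51 + 62 + 65 + 56)/11 = 57.7273
Numerator Σ_{t=1}^{9}(x_t−x̄)(x_{t+2}−x̄) = -225.7851
Denominator Σ(x_t−x̄)² = 322.1818
r_2 = -225.7851 / 322.1818 = -0.701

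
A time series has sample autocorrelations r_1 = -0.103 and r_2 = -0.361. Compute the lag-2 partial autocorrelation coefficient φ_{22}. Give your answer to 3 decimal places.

-0.376

φ_{22} = (r_2 − r_1²) / (1 − r_1²)
r_1² = (-0.103)² = 0.010609
Numerator = -0.361 − 0.0106 = -0.3716; denominator = 1 − 0.0106 = 0.9894
φ_{22} = -0.3716 / 0.9894 = -0.376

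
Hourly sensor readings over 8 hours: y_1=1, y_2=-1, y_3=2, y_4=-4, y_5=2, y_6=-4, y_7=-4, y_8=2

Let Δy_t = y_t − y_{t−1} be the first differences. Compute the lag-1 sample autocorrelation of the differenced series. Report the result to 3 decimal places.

First differences Δy: -2, 3, -6, 6, -6, 0, 6
Mean of differences = 0.1429
Numerator Σ(Δy_t−Δȳ)(Δy_{t+1}−Δȳ) = -95.5918
Denominator Σ(Δy_t−Δȳ)² = 156.8571
r_1(Δy) = -95.5918 / 156.8571 = -0.609

-0.609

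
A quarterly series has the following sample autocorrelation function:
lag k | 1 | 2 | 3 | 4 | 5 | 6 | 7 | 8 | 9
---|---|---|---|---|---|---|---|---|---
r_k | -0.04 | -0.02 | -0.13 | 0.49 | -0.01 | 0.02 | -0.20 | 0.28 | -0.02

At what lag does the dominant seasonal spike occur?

4

The largest autocorrelation is r_4 = 0.49, with a weaker echo at lag 8 (0.28); the remaining lags stay at or below 0.02.
The dominant spike at lag 4 indicates a seasonal period of 4.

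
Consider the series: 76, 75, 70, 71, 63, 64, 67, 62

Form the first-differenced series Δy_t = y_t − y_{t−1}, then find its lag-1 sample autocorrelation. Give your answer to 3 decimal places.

First differences Δy: -1, -5, 1, -8, 1, 3, -5
Mean of differences = -2.0000
Numerator Σ(Δy_t−Δȳ)(Δy_{t+1}−Δȳ) = -48.0000
Denominator Σ(Δy_t−Δȳ)² = 98.0000
r_1(Δy) = -48.0000 / 98.0000 = -0.490

-0.490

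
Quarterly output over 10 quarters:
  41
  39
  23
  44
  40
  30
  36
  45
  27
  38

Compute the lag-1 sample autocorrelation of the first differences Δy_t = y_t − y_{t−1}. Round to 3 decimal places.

-0.521

First differences Δy: -2, -16, 21, -4, -10, 6, 9, -18, 11
Mean of differences = -0.3333
Numerator Σ(Δy_t−Δȳ)(Δy_{t+1}−Δȳ) = -718.1111
Denominator Σ(Δy_t−Δȳ)² = 1378.0000
r_1(Δy) = -718.1111 / 1378.0000 = -0.521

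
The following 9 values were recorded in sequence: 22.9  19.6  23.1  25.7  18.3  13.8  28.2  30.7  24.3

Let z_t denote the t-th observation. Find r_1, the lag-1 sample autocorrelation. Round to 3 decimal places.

0.154

Mean z̄ = (22.9 + 19.6 + 23.1 + 25.7 + 18.3 + 13.8 + 28.2 + 30.7 + 24.3)/9 = 22.9556
Numerator Σ_{t=1}^{8}(z_t−z̄)(z_{t+1}−z̄) = 32.9569
Denominator Σ(z_t−z̄)² = 213.6022
r_1 = 32.9569 / 213.6022 = 0.154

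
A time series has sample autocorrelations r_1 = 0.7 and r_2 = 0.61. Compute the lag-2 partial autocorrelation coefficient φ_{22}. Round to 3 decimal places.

0.235

φ_{22} = (r_2 − r_1²) / (1 − r_1²)
r_1² = (0.7)² = 0.49
Numerator = 0.61 − 0.4900 = 0.1200; denominator = 1 − 0.4900 = 0.5100
φ_{22} = 0.1200 / 0.5100 = 0.235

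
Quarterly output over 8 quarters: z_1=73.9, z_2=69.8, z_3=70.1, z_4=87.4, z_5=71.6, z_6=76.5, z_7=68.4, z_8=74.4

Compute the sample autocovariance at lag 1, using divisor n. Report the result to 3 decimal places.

-11.232

Mean z̄ = (73.9 + 69.8 + 70.1 + 87.4 + 71.6 + 76.5 + 68.4 + 74.4)/8 = 74.0125
Σ_{t=1}^{7}(z_t−z̄)(z_{t+1}−z̄) = -89.8577
γ_1 = -89.8577 / 8 = -11.232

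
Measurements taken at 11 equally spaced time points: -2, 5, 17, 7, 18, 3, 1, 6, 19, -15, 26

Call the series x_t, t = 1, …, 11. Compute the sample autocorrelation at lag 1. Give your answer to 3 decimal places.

Mean x̄ = (-2 + 5 + 17 + 7 + 18 + 3 + 1 + 6 + 19 − 15 + 26)/11 = 7.7273
Numerator Σ_{t=1}^{10}(x_t−x̄)(x_{t+1}−x̄) = -709.0744
Denominator Σ(x_t−x̄)² = 1342.1818
r_1 = -709.0744 / 1342.1818 = -0.528

-0.528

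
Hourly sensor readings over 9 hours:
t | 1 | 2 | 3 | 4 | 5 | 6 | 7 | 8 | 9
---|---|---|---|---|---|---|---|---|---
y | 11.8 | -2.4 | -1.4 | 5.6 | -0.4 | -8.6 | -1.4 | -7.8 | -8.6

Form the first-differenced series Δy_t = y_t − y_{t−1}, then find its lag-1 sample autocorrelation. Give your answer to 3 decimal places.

-0.303

First differences Δy: -14.2, 1.0, 7.0, -6.0, -8.2, 7.2, -6.4, -0.8
Mean of differences = -2.5500
Numerator Σ(Δy_t−Δȳ)(Δy_{t+1}−Δȳ) = -120.2725
Denominator Σ(Δy_t−Δȳ)² = 396.3000
r_1(Δy) = -120.2725 / 396.3000 = -0.303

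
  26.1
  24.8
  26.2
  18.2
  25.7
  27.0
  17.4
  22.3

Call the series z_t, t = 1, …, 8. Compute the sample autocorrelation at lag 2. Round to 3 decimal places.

-0.301

Mean z̄ = (26.1 + 24.8 + 26.2 + 18.2 + 25.7 + 27.0 + 17.4 + 22.3)/8 = 23.4625
Numerator Σ_{t=1}^{6}(z_t−z̄)(z_{t+2}−z̄) = -29.9866
Denominator Σ(z_t−z̄)² = 99.5588
r_2 = -29.9866 / 99.5588 = -0.301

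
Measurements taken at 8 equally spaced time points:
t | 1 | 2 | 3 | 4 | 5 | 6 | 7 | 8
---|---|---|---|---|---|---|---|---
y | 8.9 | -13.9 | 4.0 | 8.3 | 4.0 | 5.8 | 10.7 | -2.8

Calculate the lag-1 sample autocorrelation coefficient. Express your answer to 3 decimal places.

-0.280

Mean ȳ = (8.9 − 13.9 + 4.0 + 8.3 + 4.0 + 5.8 + 10.7 − 2.8)/8 = 3.1250
Deviations from mean: 5.7750, -17.0250, 0.8750, 5.1750, 0.8750, 2.6750, 7.5750, -5.9250
Σ(y_t−ȳ)(y_{t+1}−ȳ) = (-98.3194) + (-14.8969) + (4.5281) + (4.5281) + (2.3406) + (20.2631) + (-44.8819) = -126.4381
Denominator Σ(y_t−ȳ)² = 451.1550
r_1 = -126.4381 / 451.1550 = -0.280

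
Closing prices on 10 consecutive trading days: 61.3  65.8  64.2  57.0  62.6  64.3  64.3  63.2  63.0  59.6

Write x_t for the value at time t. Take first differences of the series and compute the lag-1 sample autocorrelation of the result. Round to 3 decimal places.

-0.215

First differences Δx: 4.5, -1.6, -7.2, 5.6, 1.7, 0.0, -1.1, -0.2, -3.4
Mean of differences = -0.1889
Numerator Σ(Δx_t−Δx̄)(Δx_{t+1}−Δx̄) = -26.1446
Denominator Σ(Δx_t−Δx̄)² = 121.3889
r_1(Δx) = -26.1446 / 121.3889 = -0.215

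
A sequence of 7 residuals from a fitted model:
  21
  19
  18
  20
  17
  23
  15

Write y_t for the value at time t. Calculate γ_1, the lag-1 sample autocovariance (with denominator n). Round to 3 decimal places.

Mean ȳ = (21 + 19 + 18 + 20 + 17 + 23 + 15)/7 = 19.0000
Deviations: 2.0000, 0.0000, -1.0000, 1.0000, -2.0000, 4.0000, -4.0000
Σ_{t=1}^{6}(y_t−ȳ)(y_{t+1}−ȳ) = -27.0000
γ_1 = -27.0000 / 7 = -3.857

-3.857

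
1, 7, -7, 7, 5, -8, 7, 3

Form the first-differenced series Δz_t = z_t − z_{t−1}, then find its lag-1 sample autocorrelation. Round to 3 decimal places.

First differences Δz: 6, -14, 14, -2, -13, 15, -4
Mean of differences = 0.2857
Numerator Σ(Δz_t−Δz̄)(Δz_{t+1}−Δz̄) = -537.0816
Denominator Σ(Δz_t−Δz̄)² = 841.4286
r_1(Δz) = -537.0816 / 841.4286 = -0.638

-0.638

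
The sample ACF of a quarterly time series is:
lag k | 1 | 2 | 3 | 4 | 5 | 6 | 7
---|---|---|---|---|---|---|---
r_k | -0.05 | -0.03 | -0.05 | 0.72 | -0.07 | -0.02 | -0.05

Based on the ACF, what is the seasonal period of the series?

The largest autocorrelation is r_4 = 0.72; the remaining lags stay at or below -0.02.
The dominant spike at lag 4 indicates a seasonal period of 4.

4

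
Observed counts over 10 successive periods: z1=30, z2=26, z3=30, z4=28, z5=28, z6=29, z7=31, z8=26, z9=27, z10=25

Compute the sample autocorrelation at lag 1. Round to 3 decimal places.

-0.167

Mean z̄ = (30 + 26 + 30 + 28 + 28 + 29 + 31 + 26 + 27 + 25)/10 = 28.0000
Numerator Σ_{t=1}^{9}(z_t−z̄)(z_{t+1}−z̄) = -6.0000
Denominator Σ(z_t−z̄)² = 36.0000
r_1 = -6.0000 / 36.0000 = -0.167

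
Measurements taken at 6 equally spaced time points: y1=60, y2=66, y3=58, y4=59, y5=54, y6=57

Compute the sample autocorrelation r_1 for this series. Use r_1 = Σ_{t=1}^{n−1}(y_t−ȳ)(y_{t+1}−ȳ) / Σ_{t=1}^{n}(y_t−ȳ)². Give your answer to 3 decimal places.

Mean ȳ = (60 + 66 + 58 + 59 + 54 + 57)/6 = 59.0000
Deviations from mean: 1.0000, 7.0000, -1.0000, 0.0000, -5.0000, -2.0000
Σ(y_t−ȳ)(y_{t+1}−ȳ) = (7.0000) + (-7.0000) + (0.0000) + (0.0000) + (10.0000) = 10.0000
Denominator Σ(y_t−ȳ)² = 80.0000
r_1 = 10.0000 / 80.0000 = 0.125

0.125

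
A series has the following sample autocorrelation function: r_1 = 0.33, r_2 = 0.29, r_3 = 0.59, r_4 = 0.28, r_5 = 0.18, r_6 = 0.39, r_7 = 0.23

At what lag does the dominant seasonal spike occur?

The largest autocorrelation is r_3 = 0.59, with a weaker echo at lag 6 (0.39); the remaining lags stay at or below 0.33. The elevated value at lag 1 (0.33), dropping to 0.29 at lag 2, reflects decaying short-term dependence rather than seasonality.
The dominant spike at lag 3 indicates a seasonal period of 3.

3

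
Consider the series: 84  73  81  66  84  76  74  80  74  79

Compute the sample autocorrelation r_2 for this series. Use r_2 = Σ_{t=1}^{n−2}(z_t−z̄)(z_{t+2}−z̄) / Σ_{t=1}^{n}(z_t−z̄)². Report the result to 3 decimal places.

Mean z̄ = (84 + 73 + 81 + 66 + 84 + 76 + 74 + 80 + 74 + 79)/10 = 77.1000
Numerator Σ_{t=1}^{8}(z_t−z̄)(z_{t+2}−z̄) = 102.0800
Denominator Σ(z_t−z̄)² = 282.9000
r_2 = 102.0800 / 282.9000 = 0.361

0.361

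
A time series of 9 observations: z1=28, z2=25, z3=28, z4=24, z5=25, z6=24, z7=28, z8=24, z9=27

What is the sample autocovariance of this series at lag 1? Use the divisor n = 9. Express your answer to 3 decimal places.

Mean z̄ = (28 + 25 + 28 + 24 + 25 + 24 + 28 + 24 + 27)/9 = 25.8889
Σ_{t=1}^{8}(z_t−z̄)(z_{t+1}−z̄) = -14.4568
γ_1 = -14.4568 / 9 = -1.606

-1.606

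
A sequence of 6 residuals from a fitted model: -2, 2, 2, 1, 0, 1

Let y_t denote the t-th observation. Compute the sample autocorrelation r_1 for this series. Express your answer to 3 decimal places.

Mean ȳ = (-2 + 2 + 2 + 1 + 0 + 1)/6 = 0.6667
Deviations from mean: -2.6667, 1.3333, 1.3333, 0.3333, -0.6667, 0.3333
Numerator Σ_{t=1}^{5}(y_t−ȳ)(y_{t+1}−ȳ) = -1.7778
Denominator Σ(y_t−ȳ)² = 11.3333
r_1 = -1.7778 / 11.3333 = -0.157

-0.157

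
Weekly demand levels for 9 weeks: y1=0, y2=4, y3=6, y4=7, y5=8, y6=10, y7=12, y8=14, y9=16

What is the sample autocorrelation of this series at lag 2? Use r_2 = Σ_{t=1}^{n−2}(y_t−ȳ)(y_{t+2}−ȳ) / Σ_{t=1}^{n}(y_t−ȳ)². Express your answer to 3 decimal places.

0.295

Mean ȳ = (0 + 4 + 6 + 7 + 8 + 10 + 12 + 14 + 16)/9 = 8.5556
Numerator Σ_{t=1}^{7}(y_t−ȳ)(y_{t+2}−ȳ) = 59.7160
Denominator Σ(y_t−ȳ)² = 202.2222
r_2 = 59.7160 / 202.2222 = 0.295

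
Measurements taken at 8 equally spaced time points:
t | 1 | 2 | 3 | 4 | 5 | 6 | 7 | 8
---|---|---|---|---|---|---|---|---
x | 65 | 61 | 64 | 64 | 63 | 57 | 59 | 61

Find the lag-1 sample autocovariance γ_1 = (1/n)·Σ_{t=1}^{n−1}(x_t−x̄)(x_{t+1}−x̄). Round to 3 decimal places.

1.617

Mean x̄ = (65 + 61 + 64 + 64 + 63 + 57 + 59 + 61)/8 = 61.7500
Deviations: 3.2500, -0.7500, 2.2500, 2.2500, 1.2500, -4.7500, -2.7500, -0.7500
Σ_{t=1}^{7}(x_t−x̄)(x_{t+1}−x̄) = 12.9375
γ_1 = 12.9375 / 8 = 1.617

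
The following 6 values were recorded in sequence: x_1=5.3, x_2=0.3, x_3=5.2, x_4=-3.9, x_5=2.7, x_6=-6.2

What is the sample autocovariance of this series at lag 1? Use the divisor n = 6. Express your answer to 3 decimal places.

-7.860

Mean x̄ = (5.3 + 0.3 + 5.2 − 3.9 + 2.7 − 6.2)/6 = 0.5667
Σ_{t=1}^{5}(x_t−x̄)(x_{t+1}−x̄) = -47.1578
γ_1 = -47.1578 / 6 = -7.860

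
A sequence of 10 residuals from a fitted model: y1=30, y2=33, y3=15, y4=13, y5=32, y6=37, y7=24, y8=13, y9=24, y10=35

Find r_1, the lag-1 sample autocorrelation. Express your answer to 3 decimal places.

0.113

Mean ȳ = (30 + 33 + 15 + 13 + 32 + 37 + 24 + 13 + 24 + 35)/10 = 25.6000
Numerator Σ_{t=1}^{9}(y_t−ȳ)(y_{t+1}−ȳ) = 87.0400
Denominator Σ(y_t−ȳ)² = 768.4000
r_1 = 87.0400 / 768.4000 = 0.113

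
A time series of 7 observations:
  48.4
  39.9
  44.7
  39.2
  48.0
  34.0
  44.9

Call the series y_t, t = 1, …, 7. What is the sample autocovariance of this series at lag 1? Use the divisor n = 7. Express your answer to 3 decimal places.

Mean ȳ = (48.4 + 39.9 + 44.7 + 39.2 + 48.0 + 34.0 + 44.9)/7 = 42.7286
Σ_{t=1}^{6}(y_t−ȳ)(y_{t+1}−ȳ) = -112.1408
γ_1 = -112.1408 / 7 = -16.020

-16.020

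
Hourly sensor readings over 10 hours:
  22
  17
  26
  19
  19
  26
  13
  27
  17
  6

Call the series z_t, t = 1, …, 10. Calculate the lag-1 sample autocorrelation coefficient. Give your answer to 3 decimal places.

Mean z̄ = (22 + 17 + 26 + 19 + 19 + 26 + 13 + 27 + 17 + 6)/10 = 19.2000
Numerator Σ_{t=1}^{9}(z_t−z̄)(z_{t+1}−z̄) = -102.4400
Denominator Σ(z_t−z̄)² = 383.6000
r_1 = -102.4400 / 383.6000 = -0.267

-0.267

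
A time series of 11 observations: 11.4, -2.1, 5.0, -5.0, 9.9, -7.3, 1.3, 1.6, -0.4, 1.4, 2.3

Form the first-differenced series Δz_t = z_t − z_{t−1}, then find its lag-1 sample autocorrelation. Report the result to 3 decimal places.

-0.776

First differences Δz: -13.5, 7.1, -10.0, 14.9, -17.2, 8.6, 0.3, -2.0, 1.8, 0.9
Mean of differences = -0.9100
Numerator Σ(Δz_t−Δz̄)(Δz_{t+1}−Δz̄) = -717.6931
Denominator Σ(Δz_t−Δz̄)² = 924.3290
r_1(Δz) = -717.6931 / 924.3290 = -0.776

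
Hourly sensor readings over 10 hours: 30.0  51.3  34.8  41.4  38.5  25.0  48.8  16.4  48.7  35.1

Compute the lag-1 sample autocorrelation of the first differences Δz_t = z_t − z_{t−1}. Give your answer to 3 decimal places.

First differences Δz: 21.3, -16.5, 6.6, -2.9, -13.5, 23.8, -32.4, 32.3, -13.6
Mean of differences = 0.5667
Numerator Σ(Δz_t−Δz̄)(Δz_{t+1}−Δz̄) = -3017.4078
Denominator Σ(Δz_t−Δz̄)² = 3801.7200
r_1(Δz) = -3017.4078 / 3801.7200 = -0.794

-0.794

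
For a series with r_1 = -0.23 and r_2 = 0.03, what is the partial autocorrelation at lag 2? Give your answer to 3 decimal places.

-0.024

φ_{22} = (r_2 − r_1²) / (1 − r_1²)
r_1² = (-0.23)² = 0.0529
Numerator = 0.03 − 0.0529 = -0.0229; denominator = 1 − 0.0529 = 0.9471
φ_{22} = -0.0229 / 0.9471 = -0.024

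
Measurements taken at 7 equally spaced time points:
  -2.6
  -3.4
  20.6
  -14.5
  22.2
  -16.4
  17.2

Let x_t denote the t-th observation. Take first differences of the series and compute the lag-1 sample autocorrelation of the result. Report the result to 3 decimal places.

-0.846

First differences Δx: -0.8, 24.0, -35.1, 36.7, -38.6, 33.6
Mean of differences = 3.3000
Numerator Σ(Δx_t−Δx̄)(Δx_{t+1}−Δx̄) = -4831.3400
Denominator Σ(Δx_t−Δx̄)² = 5709.1200
r_1(Δx) = -4831.3400 / 5709.1200 = -0.846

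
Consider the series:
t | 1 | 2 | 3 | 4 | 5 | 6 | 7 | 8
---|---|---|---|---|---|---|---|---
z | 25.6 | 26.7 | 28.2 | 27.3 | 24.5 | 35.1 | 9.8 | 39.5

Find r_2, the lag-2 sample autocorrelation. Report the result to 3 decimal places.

0.268

Mean z̄ = (25.6 + 26.7 + 28.2 + 27.3 + 24.5 + 35.1 + 9.8 + 39.5)/8 = 27.0875
Numerator Σ_{t=1}^{6}(z_t−z̄)(z_{t+2}−z̄) = 141.2734
Denominator Σ(z_t−z̄)² = 527.4688
r_2 = 141.2734 / 527.4688 = 0.268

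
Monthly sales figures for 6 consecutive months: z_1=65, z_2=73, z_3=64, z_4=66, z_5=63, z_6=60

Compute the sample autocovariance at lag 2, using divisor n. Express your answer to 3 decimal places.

0.824

Mean z̄ = (65 + 73 + 64 + 66 + 63 + 60)/6 = 65.1667
Σ_{t=1}^{4}(z_t−z̄)(z_{t+2}−z̄) = 4.9444
γ_2 = 4.9444 / 6 = 0.824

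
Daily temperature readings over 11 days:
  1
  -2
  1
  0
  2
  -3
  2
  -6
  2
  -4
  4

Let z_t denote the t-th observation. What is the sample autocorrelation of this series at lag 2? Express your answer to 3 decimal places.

0.640

Mean z̄ = (1 − 2 + 1 + 0 + 2 − 3 + 2 − 6 + 2 − 4 + 4)/11 = -0.2727
Numerator Σ_{t=1}^{9}(z_t−z̄)(z_{t+2}−z̄) = 60.3058
Denominator Σ(z_t−z̄)² = 94.1818
r_2 = 60.3058 / 94.1818 = 0.640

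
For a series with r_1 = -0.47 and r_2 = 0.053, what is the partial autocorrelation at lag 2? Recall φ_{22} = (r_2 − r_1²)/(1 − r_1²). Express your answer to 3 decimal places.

-0.216

φ_{22} = (r_2 − r_1²) / (1 − r_1²)
r_1² = (-0.47)² = 0.2209
Numerator = 0.053 − 0.2209 = -0.1679; denominator = 1 − 0.2209 = 0.7791
φ_{22} = -0.1679 / 0.7791 = -0.216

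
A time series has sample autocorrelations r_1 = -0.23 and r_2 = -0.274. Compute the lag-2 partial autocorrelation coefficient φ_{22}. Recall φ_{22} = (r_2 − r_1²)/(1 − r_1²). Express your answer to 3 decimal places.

φ_{22} = (r_2 − r_1²) / (1 − r_1²)
r_1² = (-0.23)² = 0.0529
Numerator = -0.274 − 0.0529 = -0.3269; denominator = 1 − 0.0529 = 0.9471
φ_{22} = -0.3269 / 0.9471 = -0.345

-0.345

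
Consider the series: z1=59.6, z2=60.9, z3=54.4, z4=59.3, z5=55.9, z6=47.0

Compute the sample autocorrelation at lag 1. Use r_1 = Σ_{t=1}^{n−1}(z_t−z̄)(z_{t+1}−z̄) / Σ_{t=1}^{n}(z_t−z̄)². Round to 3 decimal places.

0.029

Mean z̄ = (59.6 + 60.9 + 54.4 + 59.3 + 55.9 + 47.0)/6 = 56.1833
Σ(z_t−z̄)(z_{t+1}−z̄) = (16.1153) + (-8.4114) + (-5.5581) + (-0.8831) + (2.6019) = 3.8647
Denominator Σ(z_t−z̄)² = 131.2283
r_1 = 3.8647 / 131.2283 = 0.029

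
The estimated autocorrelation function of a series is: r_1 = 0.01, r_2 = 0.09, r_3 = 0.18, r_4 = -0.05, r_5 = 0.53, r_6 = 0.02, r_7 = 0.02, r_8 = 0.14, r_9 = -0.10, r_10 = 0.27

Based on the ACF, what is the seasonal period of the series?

The largest autocorrelation is r_5 = 0.53, with a weaker echo at lag 10 (0.27); the remaining lags stay at or below 0.18.
The dominant spike at lag 5 indicates a seasonal period of 5.

5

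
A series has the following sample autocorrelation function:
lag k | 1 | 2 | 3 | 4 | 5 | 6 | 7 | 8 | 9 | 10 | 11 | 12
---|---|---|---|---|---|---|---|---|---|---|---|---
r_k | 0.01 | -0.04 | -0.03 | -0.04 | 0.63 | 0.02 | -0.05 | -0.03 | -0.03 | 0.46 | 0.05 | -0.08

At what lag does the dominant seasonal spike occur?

5

The largest autocorrelation is r_5 = 0.63, with a weaker echo at lag 10 (0.46); the remaining lags stay at or below 0.05.
The dominant spike at lag 5 indicates a seasonal period of 5.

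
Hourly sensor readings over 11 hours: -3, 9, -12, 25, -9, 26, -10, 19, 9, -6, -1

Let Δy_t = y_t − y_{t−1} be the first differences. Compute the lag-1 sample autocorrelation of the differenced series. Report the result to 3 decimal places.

-0.879

First differences Δy: 12, -21, 37, -34, 35, -36, 29, -10, -15, 5
Mean of differences = 0.2000
Numerator Σ(Δy_t−Δȳ)(Δy_{t+1}−Δȳ) = -5993.0400
Denominator Σ(Δy_t−Δȳ)² = 6821.6000
r_1(Δy) = -5993.0400 / 6821.6000 = -0.879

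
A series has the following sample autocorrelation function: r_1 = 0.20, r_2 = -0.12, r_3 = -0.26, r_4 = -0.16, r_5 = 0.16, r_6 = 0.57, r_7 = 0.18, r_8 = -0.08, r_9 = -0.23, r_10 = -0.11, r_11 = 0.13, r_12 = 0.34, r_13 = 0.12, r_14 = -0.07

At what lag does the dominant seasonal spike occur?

The largest autocorrelation is r_6 = 0.57, with a weaker echo at lag 12 (0.34); the remaining lags stay at or below 0.20.
The dominant spike at lag 6 indicates a seasonal period of 6.

6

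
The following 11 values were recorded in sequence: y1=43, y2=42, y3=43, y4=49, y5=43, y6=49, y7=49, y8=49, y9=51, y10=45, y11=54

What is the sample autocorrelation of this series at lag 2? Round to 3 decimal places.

Mean ȳ = (43 + 42 + 43 + 49 + 43 + 49 + 49 + 49 + 51 + 45 + 54)/11 = 47.0000
Numerator Σ_{t=1}^{9}(y_t−ȳ)(y_{t+2}−ȳ) = 54.0000
Denominator Σ(y_t−ȳ)² = 158.0000
r_2 = 54.0000 / 158.0000 = 0.342

0.342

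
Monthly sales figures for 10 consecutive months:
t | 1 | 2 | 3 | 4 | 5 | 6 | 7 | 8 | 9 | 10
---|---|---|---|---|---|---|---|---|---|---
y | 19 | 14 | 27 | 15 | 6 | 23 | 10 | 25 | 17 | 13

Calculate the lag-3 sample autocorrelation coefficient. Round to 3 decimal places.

Mean ȳ = (19 + 14 + 27 + 15 + 6 + 23 + 10 + 25 + 17 + 13)/10 = 16.9000
Numerator Σ_{t=1}^{7}(y_t−ȳ)(y_{t+3}−ȳ) = 41.5700
Denominator Σ(y_t−ȳ)² = 402.9000
r_3 = 41.5700 / 402.9000 = 0.103

0.103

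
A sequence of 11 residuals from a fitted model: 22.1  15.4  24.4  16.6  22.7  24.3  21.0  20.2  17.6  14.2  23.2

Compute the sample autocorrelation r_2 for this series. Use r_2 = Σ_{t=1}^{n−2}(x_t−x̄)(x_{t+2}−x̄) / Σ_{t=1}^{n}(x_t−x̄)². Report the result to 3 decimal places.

0.101

Mean x̄ = (22.1 + 15.4 + 24.4 + 16.6 + 22.7 + 24.3 + 21.0 + 20.2 + 17.6 + 14.2 + 23.2)/11 = 20.1545
Numerator Σ_{t=1}^{9}(x_t−x̄)(x_{t+2}−x̄) = 13.3613
Denominator Σ(x_t−x̄)² = 132.6873
r_2 = 13.3613 / 132.6873 = 0.101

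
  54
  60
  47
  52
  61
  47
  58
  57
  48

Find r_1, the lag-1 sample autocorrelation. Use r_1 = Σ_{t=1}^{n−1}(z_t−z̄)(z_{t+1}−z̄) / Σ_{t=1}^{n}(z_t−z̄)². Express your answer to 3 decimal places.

Mean z̄ = (54 + 60 + 47 + 52 + 61 + 47 + 58 + 57 + 48)/9 = 53.7778
Numerator Σ_{t=1}^{8}(z_t−z̄)(z_{t+1}−z̄) = -124.1605
Denominator Σ(z_t−z̄)² = 247.5556
r_1 = -124.1605 / 247.5556 = -0.502

-0.502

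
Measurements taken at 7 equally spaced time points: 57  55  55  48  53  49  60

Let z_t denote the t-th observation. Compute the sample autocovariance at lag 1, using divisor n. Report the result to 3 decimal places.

Mean z̄ = (57 + 55 + 55 + 48 + 53 + 49 + 60)/7 = 53.8571
Σ_{t=1}^{6}(z_t−z̄)(z_{t+1}−z̄) = -22.4490
γ_1 = -22.4490 / 7 = -3.207

-3.207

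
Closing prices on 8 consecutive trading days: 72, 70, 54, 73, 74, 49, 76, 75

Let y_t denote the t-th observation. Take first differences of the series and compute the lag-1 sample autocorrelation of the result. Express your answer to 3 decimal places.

-0.497

First differences Δy: -2, -16, 19, 1, -25, 27, -1
Mean of differences = 0.4286
Numerator Σ(Δy_t−Δȳ)(Δy_{t+1}−Δȳ) = -982.7551
Denominator Σ(Δy_t−Δȳ)² = 1975.7143
r_1(Δy) = -982.7551 / 1975.7143 = -0.497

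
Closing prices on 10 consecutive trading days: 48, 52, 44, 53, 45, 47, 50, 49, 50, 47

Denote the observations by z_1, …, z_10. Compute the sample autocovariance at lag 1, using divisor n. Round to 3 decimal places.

Mean z̄ = (48 + 52 + 44 + 53 + 45 + 47 + 50 + 49 + 50 + 47)/10 = 48.5000
Σ_{t=1}^{9}(z_t−z̄)(z_{t+1}−z̄) = -51.2500
γ_1 = -51.2500 / 10 = -5.125

-5.125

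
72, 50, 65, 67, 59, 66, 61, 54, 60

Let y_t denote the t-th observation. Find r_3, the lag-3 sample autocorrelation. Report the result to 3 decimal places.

0.300

Mean ȳ = (72 + 50 + 65 + 67 + 59 + 66 + 61 + 54 + 60)/9 = 61.5556
Numerator Σ_{t=1}^{6}(y_t−ȳ)(y_{t+3}−ȳ) = 111.0741
Denominator Σ(y_t−ȳ)² = 370.2222
r_3 = 111.0741 / 370.2222 = 0.300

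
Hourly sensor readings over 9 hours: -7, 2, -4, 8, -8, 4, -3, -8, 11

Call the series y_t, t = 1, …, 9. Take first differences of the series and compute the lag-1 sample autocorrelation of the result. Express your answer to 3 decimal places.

-0.603

First differences Δy: 9, -6, 12, -16, 12, -7, -5, 19
Mean of differences = 2.2500
Numerator Σ(Δy_t−Δȳ)(Δy_{t+1}−Δȳ) = -636.5625
Denominator Σ(Δy_t−Δȳ)² = 1055.5000
r_1(Δy) = -636.5625 / 1055.5000 = -0.603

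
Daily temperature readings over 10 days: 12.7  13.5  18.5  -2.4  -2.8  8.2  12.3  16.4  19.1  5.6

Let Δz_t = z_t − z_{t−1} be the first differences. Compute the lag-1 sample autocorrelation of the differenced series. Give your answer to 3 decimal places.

-0.070

First differences Δz: 0.8, 5.0, -20.9, -0.4, 11.0, 4.1, 4.1, 2.7, -13.5
Mean of differences = -0.7889
Numerator Σ(Δz_t−Δz̄)(Δz_{t+1}−Δz̄) = -56.2146
Denominator Σ(Δz_t−Δz̄)² = 801.1689
r_1(Δz) = -56.2146 / 801.1689 = -0.070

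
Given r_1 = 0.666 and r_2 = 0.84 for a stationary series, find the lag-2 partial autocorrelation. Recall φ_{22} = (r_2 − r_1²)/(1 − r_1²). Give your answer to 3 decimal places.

φ_{22} = (r_2 − r_1²) / (1 − r_1²)
r_1² = (0.666)² = 0.443556
Numerator = 0.84 − 0.4436 = 0.3964; denominator = 1 − 0.4436 = 0.5564
φ_{22} = 0.3964 / 0.5564 = 0.712

0.712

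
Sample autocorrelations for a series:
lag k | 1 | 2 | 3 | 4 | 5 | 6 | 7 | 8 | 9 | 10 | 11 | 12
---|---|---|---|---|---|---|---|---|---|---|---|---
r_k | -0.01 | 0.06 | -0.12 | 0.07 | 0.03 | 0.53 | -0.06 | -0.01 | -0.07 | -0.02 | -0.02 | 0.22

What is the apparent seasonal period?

The largest autocorrelation is r_6 = 0.53, with a weaker echo at lag 12 (0.22); the remaining lags stay at or below 0.07.
The dominant spike at lag 6 indicates a seasonal period of 6.

6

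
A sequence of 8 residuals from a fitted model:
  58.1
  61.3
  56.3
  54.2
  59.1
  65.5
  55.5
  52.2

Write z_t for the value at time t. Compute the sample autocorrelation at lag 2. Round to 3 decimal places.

Mean z̄ = (58.1 + 61.3 + 56.3 + 54.2 + 59.1 + 65.5 + 55.5 + 52.2)/8 = 57.7750
Deviations from mean: 0.3250, 3.5250, -1.4750, -3.5750, 1.3250, 7.7250, -2.2750, -5.5750
Numerator Σ_{t=1}^{6}(z_t−z̄)(z_{t+2}−z̄) = -88.7338
Denominator Σ(z_t−z̄)² = 125.1750
r_2 = -88.7338 / 125.1750 = -0.709

-0.709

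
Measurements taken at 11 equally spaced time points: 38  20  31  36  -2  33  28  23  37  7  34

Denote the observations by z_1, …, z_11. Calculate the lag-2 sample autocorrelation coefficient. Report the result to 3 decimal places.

Mean z̄ = (38 + 20 + 31 + 36 − 2 + 33 + 28 + 23 + 37 + 7 + 34)/11 = 25.9091
Numerator Σ_{t=1}^{9}(z_t−z̄)(z_{t+2}−z̄) = 20.3471
Denominator Σ(z_t−z̄)² = 1696.9091
r_2 = 20.3471 / 1696.9091 = 0.012

0.012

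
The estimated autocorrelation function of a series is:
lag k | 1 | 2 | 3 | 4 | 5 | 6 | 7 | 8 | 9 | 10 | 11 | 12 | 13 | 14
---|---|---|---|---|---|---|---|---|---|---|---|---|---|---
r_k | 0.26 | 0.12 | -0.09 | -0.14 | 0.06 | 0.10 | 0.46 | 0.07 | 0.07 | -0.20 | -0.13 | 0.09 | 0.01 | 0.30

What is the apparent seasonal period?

The largest autocorrelation is r_7 = 0.46, with a weaker echo at lag 14 (0.30); the remaining lags stay at or below 0.26. The elevated value at lag 1 (0.26), dropping to 0.12 at lag 2, reflects decaying short-term dependence rather than seasonality.
The dominant spike at lag 7 indicates a seasonal period of 7.

7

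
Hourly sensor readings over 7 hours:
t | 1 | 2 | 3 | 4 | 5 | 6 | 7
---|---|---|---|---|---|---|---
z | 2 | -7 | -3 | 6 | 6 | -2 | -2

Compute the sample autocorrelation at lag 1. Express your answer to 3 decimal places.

Mean z̄ = (2 − 7 − 3 + 6 + 6 − 2 − 2)/7 = 0.0000
Numerator Σ_{t=1}^{6}(z_t−z̄)(z_{t+1}−z̄) = 17.0000
Denominator Σ(z_t−z̄)² = 142.0000
r_1 = 17.0000 / 142.0000 = 0.120

0.120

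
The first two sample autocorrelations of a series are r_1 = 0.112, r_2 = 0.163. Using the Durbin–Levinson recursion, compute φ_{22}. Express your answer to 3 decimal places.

φ_{22} = (r_2 − r_1²) / (1 − r_1²)
r_1² = (0.112)² = 0.012544
Numerator = 0.163 − 0.0125 = 0.1505; denominator = 1 − 0.0125 = 0.9875
φ_{22} = 0.1505 / 0.9875 = 0.152

0.152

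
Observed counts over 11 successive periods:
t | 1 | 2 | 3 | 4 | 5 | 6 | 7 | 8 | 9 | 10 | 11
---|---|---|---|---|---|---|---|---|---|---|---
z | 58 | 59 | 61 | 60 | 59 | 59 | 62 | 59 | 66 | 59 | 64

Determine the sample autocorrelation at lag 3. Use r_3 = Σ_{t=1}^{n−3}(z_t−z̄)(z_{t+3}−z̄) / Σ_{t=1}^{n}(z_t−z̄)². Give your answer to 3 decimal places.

-0.181

Mean z̄ = (58 + 59 + 61 + 60 + 59 + 59 + 62 + 59 + 66 + 59 + 64)/11 = 60.5455
Numerator Σ_{t=1}^{8}(z_t−z̄)(z_{t+3}−z̄) = -11.3471
Denominator Σ(z_t−z̄)² = 62.7273
r_3 = -11.3471 / 62.7273 = -0.181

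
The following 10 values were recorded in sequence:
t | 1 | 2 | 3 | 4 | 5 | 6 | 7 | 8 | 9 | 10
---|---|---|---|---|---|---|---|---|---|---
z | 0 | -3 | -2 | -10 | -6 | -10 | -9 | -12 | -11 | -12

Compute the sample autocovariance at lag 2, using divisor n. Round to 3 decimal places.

7.900

Mean z̄ = (0 − 3 − 2 − 10 − 6 − 10 − 9 − 12 − 11 − 12)/10 = -7.5000
Σ_{t=1}^{8}(z_t−z̄)(z_{t+2}−z̄) = 79.0000
γ_2 = 79.0000 / 10 = 7.900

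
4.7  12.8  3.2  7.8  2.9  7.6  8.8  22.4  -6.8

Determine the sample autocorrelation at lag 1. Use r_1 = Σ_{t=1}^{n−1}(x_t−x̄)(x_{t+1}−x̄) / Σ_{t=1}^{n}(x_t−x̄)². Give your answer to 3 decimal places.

Mean x̄ = (4.7 + 12.8 + 3.2 + 7.8 + 2.9 + 7.6 + 8.8 + 22.4 − 6.8)/9 = 7.0444
Numerator Σ_{t=1}^{8}(x_t−x̄)(x_{t+1}−x̄) = -228.6153
Denominator Σ(x_t−x̄)² = 502.0022
r_1 = -228.6153 / 502.0022 = -0.455

-0.455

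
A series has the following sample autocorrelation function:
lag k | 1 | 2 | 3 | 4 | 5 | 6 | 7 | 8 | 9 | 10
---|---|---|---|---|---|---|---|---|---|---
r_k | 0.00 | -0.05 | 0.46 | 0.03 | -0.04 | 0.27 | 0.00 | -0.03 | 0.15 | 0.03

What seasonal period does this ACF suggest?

The largest autocorrelation is r_3 = 0.46, with weaker echoes at lags 6 (0.27) and 9 (0.15); the remaining lags stay at or below 0.03.
The dominant spike at lag 3 indicates a seasonal period of 3.

3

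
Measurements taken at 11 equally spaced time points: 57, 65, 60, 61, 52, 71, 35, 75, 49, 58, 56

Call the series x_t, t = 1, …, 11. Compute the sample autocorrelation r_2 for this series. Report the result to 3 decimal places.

Mean x̄ = (57 + 65 + 60 + 61 + 52 + 71 + 35 + 75 + 49 + 58 + 56)/11 = 58.0909
Numerator Σ_{t=1}^{9}(x_t−x̄)(x_{t+2}−x̄) = 630.2562
Denominator Σ(x_t−x̄)² = 1170.9091
r_2 = 630.2562 / 1170.9091 = 0.538

0.538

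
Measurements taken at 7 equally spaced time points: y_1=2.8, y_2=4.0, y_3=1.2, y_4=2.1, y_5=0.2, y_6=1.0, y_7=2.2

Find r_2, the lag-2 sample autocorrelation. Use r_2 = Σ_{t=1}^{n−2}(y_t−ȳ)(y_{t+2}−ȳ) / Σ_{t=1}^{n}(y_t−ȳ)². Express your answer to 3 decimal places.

Mean ȳ = (2.8 + 4.0 + 1.2 + 2.1 + 0.2 + 1.0 + 2.2)/7 = 1.9286
Deviations from mean: 0.8714, 2.0714, -0.7286, 0.1714, -1.7286, -0.9286, 0.2714
Numerator Σ_{t=1}^{5}(y_t−ȳ)(y_{t+2}−ȳ) = 0.3512
Denominator Σ(y_t−ȳ)² = 9.5343
r_2 = 0.3512 / 9.5343 = 0.037

0.037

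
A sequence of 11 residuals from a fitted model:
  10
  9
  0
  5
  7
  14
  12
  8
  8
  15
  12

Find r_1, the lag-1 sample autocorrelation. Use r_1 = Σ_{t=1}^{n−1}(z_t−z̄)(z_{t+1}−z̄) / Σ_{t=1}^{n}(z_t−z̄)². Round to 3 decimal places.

0.324

Mean z̄ = (10 + 9 + 0 + 5 + 7 + 14 + 12 + 8 + 8 + 15 + 12)/11 = 9.0909
Numerator Σ_{t=1}^{10}(z_t−z̄)(z_{t+1}−z̄) = 59.2645
Denominator Σ(z_t−z̄)² = 182.9091
r_1 = 59.2645 / 182.9091 = 0.324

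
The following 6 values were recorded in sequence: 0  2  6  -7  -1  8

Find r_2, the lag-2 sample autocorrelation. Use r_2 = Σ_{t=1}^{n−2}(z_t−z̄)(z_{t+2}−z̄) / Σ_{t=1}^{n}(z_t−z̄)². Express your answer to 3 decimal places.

Mean z̄ = (0 + 2 + 6 − 7 − 1 + 8)/6 = 1.3333
Numerator Σ_{t=1}^{4}(z_t−z̄)(z_{t+2}−z̄) = -78.2222
Denominator Σ(z_t−z̄)² = 143.3333
r_2 = -78.2222 / 143.3333 = -0.546

-0.546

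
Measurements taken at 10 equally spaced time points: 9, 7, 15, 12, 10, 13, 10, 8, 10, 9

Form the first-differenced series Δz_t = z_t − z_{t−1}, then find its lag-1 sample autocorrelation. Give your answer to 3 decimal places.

-0.454

First differences Δz: -2, 8, -3, -2, 3, -3, -2, 2, -1
Mean of differences = 0.0000
Numerator Σ(Δz_t−Δz̄)(Δz_{t+1}−Δz̄) = -49.0000
Denominator Σ(Δz_t−Δz̄)² = 108.0000
r_1(Δz) = -49.0000 / 108.0000 = -0.454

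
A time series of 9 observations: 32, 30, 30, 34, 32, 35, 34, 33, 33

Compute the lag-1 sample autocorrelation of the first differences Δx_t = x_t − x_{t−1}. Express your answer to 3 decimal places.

-0.470

First differences Δx: -2, 0, 4, -2, 3, -1, -1, 0
Mean of differences = 0.1250
Numerator Σ(Δx_t−Δx̄)(Δx_{t+1}−Δx̄) = -16.3906
Denominator Σ(Δx_t−Δx̄)² = 34.8750
r_1(Δx) = -16.3906 / 34.8750 = -0.470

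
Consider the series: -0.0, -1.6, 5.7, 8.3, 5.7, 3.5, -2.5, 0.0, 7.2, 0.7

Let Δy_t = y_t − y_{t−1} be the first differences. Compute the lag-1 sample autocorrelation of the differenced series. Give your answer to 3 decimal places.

-0.119

First differences Δy: -1.6, 7.3, 2.6, -2.6, -2.2, -6.0, 2.5, 7.2, -6.5
Mean of differences = 0.0778
Numerator Σ(Δy_t−Δȳ)(Δy_{t+1}−Δȳ) = -25.0305
Denominator Σ(Δy_t−Δȳ)² = 210.4956
r_1(Δy) = -25.0305 / 210.4956 = -0.119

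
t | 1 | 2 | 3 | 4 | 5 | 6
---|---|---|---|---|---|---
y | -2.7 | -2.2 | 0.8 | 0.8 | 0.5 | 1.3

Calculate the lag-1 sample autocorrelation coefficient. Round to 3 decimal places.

0.386

Mean ȳ = (-2.7 − 2.2 + 0.8 + 0.8 + 0.5 + 1.3)/6 = -0.2500
Numerator Σ_{t=1}^{5}(y_t−ȳ)(y_{t+1}−ȳ) = 5.7825
Denominator Σ(y_t−ȳ)² = 14.9750
r_1 = 5.7825 / 14.9750 = 0.386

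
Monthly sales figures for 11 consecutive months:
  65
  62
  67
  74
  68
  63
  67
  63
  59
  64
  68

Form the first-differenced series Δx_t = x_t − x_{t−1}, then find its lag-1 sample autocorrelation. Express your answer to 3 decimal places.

First differences Δx: -3, 5, 7, -6, -5, 4, -4, -4, 5, 4
Mean of differences = 0.3000
Numerator Σ(Δx_t−Δx̄)(Δx_{t+1}−Δx̄) = -12.6900
Denominator Σ(Δx_t−Δx̄)² = 232.1000
r_1(Δx) = -12.6900 / 232.1000 = -0.055

-0.055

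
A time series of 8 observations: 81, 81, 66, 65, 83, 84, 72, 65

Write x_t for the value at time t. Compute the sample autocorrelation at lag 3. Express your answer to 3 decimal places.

-0.285

Mean x̄ = (81 + 81 + 66 + 65 + 83 + 84 + 72 + 65)/8 = 74.6250
Deviations from mean: 6.3750, 6.3750, -8.6250, -9.6250, 8.3750, 9.3750, -2.6250, -9.6250
Σ(x_t−x̄)(x_{t+3}−x̄) = (-61.3594) + (53.3906) + (-80.8594) + (25.2656) + (-80.6094) = -144.1719
Denominator Σ(x_t−x̄)² = 505.8750
r_3 = -144.1719 / 505.8750 = -0.285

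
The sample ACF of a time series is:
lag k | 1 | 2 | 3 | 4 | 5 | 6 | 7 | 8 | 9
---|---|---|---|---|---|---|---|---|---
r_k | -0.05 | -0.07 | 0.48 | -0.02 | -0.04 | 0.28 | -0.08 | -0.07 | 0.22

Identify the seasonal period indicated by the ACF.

The largest autocorrelation is r_3 = 0.48, with weaker echoes at lags 6 (0.28) and 9 (0.22); the remaining lags stay at or below -0.02.
The dominant spike at lag 3 indicates a seasonal period of 3.

3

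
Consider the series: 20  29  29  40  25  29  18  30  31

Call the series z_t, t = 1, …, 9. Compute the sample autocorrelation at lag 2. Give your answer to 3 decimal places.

0.045

Mean z̄ = (20 + 29 + 29 + 40 + 25 + 29 + 18 + 30 + 31)/9 = 27.8889
Numerator Σ_{t=1}^{7}(z_t−z̄)(z_{t+2}−z̄) = 15.0864
Denominator Σ(z_t−z̄)² = 332.8889
r_2 = 15.0864 / 332.8889 = 0.045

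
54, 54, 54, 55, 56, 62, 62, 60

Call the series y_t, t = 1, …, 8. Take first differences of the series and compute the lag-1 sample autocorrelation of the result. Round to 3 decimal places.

-0.016

First differences Δy: 0, 0, 1, 1, 6, 0, -2
Mean of differences = 0.8571
Numerator Σ(Δy_t−Δȳ)(Δy_{t+1}−Δȳ) = -0.5918
Denominator Σ(Δy_t−Δȳ)² = 36.8571
r_1(Δy) = -0.5918 / 36.8571 = -0.016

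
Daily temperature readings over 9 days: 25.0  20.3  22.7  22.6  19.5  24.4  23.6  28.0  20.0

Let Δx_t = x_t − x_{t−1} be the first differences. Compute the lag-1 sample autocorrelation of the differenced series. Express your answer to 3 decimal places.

-0.454

First differences Δx: -4.7, 2.4, -0.1, -3.1, 4.9, -0.8, 4.4, -8.0
Mean of differences = -0.6250
Numerator Σ(Δx_t−Δx̄)(Δx_{t+1}−Δx̄) = -64.6181
Denominator Σ(Δx_t−Δx̄)² = 142.3550
r_1(Δx) = -64.6181 / 142.3550 = -0.454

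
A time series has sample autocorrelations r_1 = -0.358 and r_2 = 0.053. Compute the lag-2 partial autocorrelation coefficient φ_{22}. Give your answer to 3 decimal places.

-0.086

φ_{22} = (r_2 − r_1²) / (1 − r_1²)
r_1² = (-0.358)² = 0.128164
Numerator = 0.053 − 0.1282 = -0.0752; denominator = 1 − 0.1282 = 0.8718
φ_{22} = -0.0752 / 0.8718 = -0.086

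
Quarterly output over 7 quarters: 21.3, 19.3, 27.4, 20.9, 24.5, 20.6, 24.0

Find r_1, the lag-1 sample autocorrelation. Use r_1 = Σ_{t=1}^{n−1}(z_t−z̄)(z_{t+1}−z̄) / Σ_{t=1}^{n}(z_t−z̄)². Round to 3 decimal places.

-0.615

Mean z̄ = (21.3 + 19.3 + 27.4 + 20.9 + 24.5 + 20.6 + 24.0)/7 = 22.5714
Deviations from mean: -1.2714, -3.2714, 4.8286, -1.6714, 1.9286, -1.9714, 1.4286
Numerator Σ_{t=1}^{6}(z_t−z̄)(z_{t+1}−z̄) = -29.5494
Denominator Σ(z_t−z̄)² = 48.0743
r_1 = -29.5494 / 48.0743 = -0.615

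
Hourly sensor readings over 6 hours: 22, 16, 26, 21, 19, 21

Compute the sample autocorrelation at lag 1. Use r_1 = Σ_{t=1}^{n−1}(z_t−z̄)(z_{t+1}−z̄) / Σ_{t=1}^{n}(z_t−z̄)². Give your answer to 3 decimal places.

Mean z̄ = (22 + 16 + 26 + 21 + 19 + 21)/6 = 20.8333
Deviations from mean: 1.1667, -4.8333, 5.1667, 0.1667, -1.8333, 0.1667
Numerator Σ_{t=1}^{5}(z_t−z̄)(z_{t+1}−z̄) = -30.3611
Denominator Σ(z_t−z̄)² = 54.8333
r_1 = -30.3611 / 54.8333 = -0.554

-0.554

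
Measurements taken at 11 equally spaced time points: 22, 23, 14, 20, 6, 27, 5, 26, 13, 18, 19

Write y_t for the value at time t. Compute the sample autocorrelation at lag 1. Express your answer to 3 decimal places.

-0.748

Mean ȳ = (22 + 23 + 14 + 20 + 6 + 27 + 5 + 26 + 13 + 18 + 19)/11 = 17.5455
Numerator Σ_{t=1}^{10}(y_t−ȳ)(y_{t+1}−ȳ) = -405.7521
Denominator Σ(y_t−ȳ)² = 542.7273
r_1 = -405.7521 / 542.7273 = -0.748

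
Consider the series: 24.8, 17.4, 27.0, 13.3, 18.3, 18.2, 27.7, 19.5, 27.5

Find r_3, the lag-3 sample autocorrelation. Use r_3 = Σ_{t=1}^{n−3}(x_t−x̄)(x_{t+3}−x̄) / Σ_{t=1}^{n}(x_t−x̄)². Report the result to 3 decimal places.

-0.427

Mean x̄ = (24.8 + 17.4 + 27.0 + 13.3 + 18.3 + 18.2 + 27.7 + 19.5 + 27.5)/9 = 21.5222
Σ(x_t−x̄)(x_{t+3}−x̄) = (-26.9506) + (13.2827) + (-18.1984) + (-50.7951) + (6.5160) + (-19.8595) = -96.0048
Denominator Σ(x_t−x̄)² = 224.7556
r_3 = -96.0048 / 224.7556 = -0.427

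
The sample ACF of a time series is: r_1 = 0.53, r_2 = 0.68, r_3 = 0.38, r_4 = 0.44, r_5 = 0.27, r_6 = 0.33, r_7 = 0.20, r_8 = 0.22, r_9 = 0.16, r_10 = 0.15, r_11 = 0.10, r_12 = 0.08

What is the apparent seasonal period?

2

The largest autocorrelation is r_2 = 0.68; the remaining lags stay at or below 0.53.
The dominant spike at lag 2 indicates a seasonal period of 2.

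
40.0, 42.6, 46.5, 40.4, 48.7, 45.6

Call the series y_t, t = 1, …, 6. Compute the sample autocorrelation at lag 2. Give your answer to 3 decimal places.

0.016

Mean ȳ = (40.0 + 42.6 + 46.5 + 40.4 + 48.7 + 45.6)/6 = 43.9667
Deviations from mean: -3.9667, -1.3667, 2.5333, -3.5667, 4.7333, 1.6333
Numerator Σ_{t=1}^{4}(y_t−ȳ)(y_{t+2}−ȳ) = 0.9911
Denominator Σ(y_t−ȳ)² = 61.8133
r_2 = 0.9911 / 61.8133 = 0.016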